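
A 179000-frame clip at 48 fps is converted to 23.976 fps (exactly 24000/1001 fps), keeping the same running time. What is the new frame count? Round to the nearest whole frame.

89411 frames

Frames at target rate = 179000 × (24000/1001) / (48) = 89500000/1001 ≈ 89410.589.
Nearest whole frame: 89411.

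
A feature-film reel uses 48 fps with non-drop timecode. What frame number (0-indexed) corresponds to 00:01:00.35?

frame 2915

Total seconds to the label: (0 × 3600 + 1 × 60 + 0) = 60.
Frame index = 60 × 48 + 35 = 2915.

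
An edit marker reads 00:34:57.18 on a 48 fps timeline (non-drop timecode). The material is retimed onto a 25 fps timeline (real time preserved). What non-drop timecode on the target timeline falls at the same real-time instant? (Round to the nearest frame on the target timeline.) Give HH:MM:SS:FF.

Source frame index: (0×3600 + 34×60 + 57) × 48 + 18 = 100674.
Real time: 100674 / (48) = 16779/8 s.
Target frame: (16779/8) × (25) = 419475/8 ≈ 52434.375 → 52434.
At 25 labels/s: frame 52434 → 00:34:57:09.

00:34:57:09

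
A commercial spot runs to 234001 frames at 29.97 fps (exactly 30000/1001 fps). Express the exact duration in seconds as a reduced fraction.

Running time = 234001 ÷ (30000/1001) = 234001 × 1001/30000 = 234235001/30000 s.

234235001/30000 seconds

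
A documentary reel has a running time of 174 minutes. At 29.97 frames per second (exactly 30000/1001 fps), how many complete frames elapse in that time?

174 min = 10440 s.
Frames = 10440 × 30000/1001 = 313200000/1001 ≈ 312887.1129.
Complete frames: 312887.

312887 frames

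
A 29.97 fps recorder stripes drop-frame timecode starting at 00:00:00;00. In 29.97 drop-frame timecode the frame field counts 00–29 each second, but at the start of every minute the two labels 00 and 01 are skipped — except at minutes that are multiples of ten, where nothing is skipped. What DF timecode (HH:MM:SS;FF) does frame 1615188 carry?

Each 10-minute DF block holds 10 × 60 × 30 − 9 × 2 = 17982 frames. 1615188 ÷ 17982 → 89 full blocks, remainder 14790.
Within the partial block the first minute is 1800 frames and each further minute 1798, so 8 further minute boundaries passed. Total skipped labels = 18 × 89 + 2 × 8 = 1618.
Non-drop label index = 1615188 + 1618 = 1616806; at 30 labels/s that is 14:58:13:16, i.e. DF 14:58:13;16.

14:58:13;16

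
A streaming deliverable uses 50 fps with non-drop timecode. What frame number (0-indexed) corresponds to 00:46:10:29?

frame 138529

Total seconds to the label: (0 × 3600 + 46 × 60 + 10) = 2770.
Frame index = 2770 × 50 + 29 = 138529.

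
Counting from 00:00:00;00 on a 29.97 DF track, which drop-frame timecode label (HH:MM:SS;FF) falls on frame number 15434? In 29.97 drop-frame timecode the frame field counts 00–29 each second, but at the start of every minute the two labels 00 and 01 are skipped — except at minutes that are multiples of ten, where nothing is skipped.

Ten DF minutes hold 17982 frames, so frame 15434 lies in block 0 (frames 0–17981) with 15434 frames into that block.
The block's first minute is 1800 frames and the rest 1798 each; 15434 frames reaches minute 8, so 0 × 18 + 8 × 2 = 16 labels have been skipped so far.
Adding those back, label number 15434 + 16 = 15450 at 30 labels/s is 515 s + 0 f = 0 h 8 min 35 s frame 0, i.e. 00:08:35;00.

00:08:35;00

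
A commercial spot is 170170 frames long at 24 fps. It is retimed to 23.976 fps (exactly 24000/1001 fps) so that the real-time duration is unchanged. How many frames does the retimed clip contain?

170000 frames

Target frames = source frames × (target rate / source rate) = 170170 × (24000/1001)/(24) = 170170 × 1000/1001 = 170000.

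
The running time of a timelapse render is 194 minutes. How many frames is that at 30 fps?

194 min = 11640 s.
Frames = 11640 × 30 = 349200.

349200 frames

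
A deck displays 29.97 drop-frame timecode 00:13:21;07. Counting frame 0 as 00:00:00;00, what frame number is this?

As if non-drop at 30 labels/s: (0 × 3600 + 13 × 60 + 21) × 30 + 7 = 24037.
Minute boundaries passed: 13; those not divisible by 10: 13 − 1 = 12; dropped labels = 2 × 12 = 24.
Actual frame index = 24037 − 24 = 24013.

24013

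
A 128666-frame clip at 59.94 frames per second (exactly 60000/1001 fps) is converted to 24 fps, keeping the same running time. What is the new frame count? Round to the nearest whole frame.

51518 frames

Frames at target rate = 128666 × (24) / (60000/1001) = 64397333/1250 ≈ 51517.866.
Nearest whole frame: 51518.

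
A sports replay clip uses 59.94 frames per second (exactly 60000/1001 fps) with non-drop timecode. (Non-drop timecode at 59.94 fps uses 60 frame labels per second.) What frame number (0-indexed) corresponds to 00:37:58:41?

136721

Total seconds to the label: (0 × 3600 + 37 × 60 + 58) = 2278.
Frame index = 2278 × 60 + 41 = 136721.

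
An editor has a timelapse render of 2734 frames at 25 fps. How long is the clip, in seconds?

Running time = 2734 / (25) = 109.36 s.

109.36 seconds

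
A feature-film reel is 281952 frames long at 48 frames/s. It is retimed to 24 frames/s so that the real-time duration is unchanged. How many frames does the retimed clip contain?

Frames at target rate = 281952 × (24) / (48) = 140976.

140976 frames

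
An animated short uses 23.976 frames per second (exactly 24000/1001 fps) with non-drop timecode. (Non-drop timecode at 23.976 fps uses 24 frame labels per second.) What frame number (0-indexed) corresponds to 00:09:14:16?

Total seconds to the label: (0 × 3600 + 9 × 60 + 14) = 554.
Frame index = 554 × 24 + 16 = 13312.

frame 13312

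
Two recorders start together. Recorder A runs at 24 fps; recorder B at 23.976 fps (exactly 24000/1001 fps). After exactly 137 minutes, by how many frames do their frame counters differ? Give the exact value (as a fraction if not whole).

197280/1001 frames

137 min = 8220 s.
A emits 24 × 8220 = 197280 frames; B emits 24000/1001 × 8220 = 197280000/1001.
Difference = 197280/1001 frames (≈ 197.0829); B is behind A.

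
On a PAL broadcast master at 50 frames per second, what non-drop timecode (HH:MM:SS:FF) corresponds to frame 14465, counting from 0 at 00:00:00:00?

14465 ÷ 50 = 289 full seconds, remainder 15 frames.
289 s = 0 h 4 min 49 s.
Timecode: 00:04:49:15.

00:04:49:15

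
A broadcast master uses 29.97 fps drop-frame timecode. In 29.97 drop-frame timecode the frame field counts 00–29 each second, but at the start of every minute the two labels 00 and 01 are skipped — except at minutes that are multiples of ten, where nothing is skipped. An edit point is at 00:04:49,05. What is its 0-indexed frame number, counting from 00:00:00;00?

Complete 10-minute blocks: 0, each 17982 frames → 0.
Remaining 4 whole minutes in the current block: 1800 + 3 × 1798 = 7194 frames.
Within the current minute: 49 × 30 + 5 − 2 = 1473 (labels ;00/;01 skipped at this minute). Total = 0 + 7194 + 1473 = 8667.

8667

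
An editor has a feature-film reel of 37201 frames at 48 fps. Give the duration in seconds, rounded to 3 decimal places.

Running time = 37201 × 1/48 = 37201/48 s ≈ 775.021 s.

775.021 seconds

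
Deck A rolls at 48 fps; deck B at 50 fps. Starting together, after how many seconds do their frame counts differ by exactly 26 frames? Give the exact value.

13 seconds

The gap grows by |50 − 48| = 2 frames per second.
Time for a 26-frame gap: 26 ÷ (2) = 13 s.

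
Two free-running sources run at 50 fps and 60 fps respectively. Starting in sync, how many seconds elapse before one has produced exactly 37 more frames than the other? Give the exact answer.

3.7 seconds

The gap grows by |60 − 50| = 10 frames per second.
Time for a 37-frame gap: 37 ÷ (10) = 3.7 s.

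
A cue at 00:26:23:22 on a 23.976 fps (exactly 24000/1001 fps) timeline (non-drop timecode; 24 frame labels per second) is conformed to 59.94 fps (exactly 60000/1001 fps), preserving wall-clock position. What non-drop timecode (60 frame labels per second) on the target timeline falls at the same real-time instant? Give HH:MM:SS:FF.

Source frame index: (0×3600 + 26×60 + 23) × 24 + 22 = 38014.
Real time: 38014 / (24000/1001) = 19026007/12000 s.
Target frame: (19026007/12000) × (60000/1001) = 95035.
At 60 labels/s: frame 95035 → 00:26:23:55.

00:26:23:55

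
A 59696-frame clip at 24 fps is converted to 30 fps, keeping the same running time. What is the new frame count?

74620 frames

Target frames = source frames × (target rate / source rate) = 59696 × (30)/(24) = 59696 × 5/4 = 74620.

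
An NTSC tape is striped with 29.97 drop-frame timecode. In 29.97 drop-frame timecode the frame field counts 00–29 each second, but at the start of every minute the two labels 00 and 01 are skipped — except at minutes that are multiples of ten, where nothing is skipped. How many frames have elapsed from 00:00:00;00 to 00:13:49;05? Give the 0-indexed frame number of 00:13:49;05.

24851

Complete 10-minute blocks: 1, each 17982 frames → 17982.
Remaining 3 whole minutes in the current block: 1800 + 2 × 1798 = 5396 frames.
Within the current minute: 49 × 30 + 5 − 2 = 1473 (labels ;00/;01 skipped at this minute). Total = 17982 + 5396 + 1473 = 24851.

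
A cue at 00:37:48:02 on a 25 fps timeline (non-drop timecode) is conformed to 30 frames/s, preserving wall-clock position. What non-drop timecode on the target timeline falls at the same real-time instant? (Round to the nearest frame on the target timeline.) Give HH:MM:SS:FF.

Source frame index: (0×3600 + 37×60 + 48) × 25 + 2 = 56702.
Real time: 56702 / (25) = 56702/25 s.
Target frame: (56702/25) × (30) = 340212/5 ≈ 68042.400 → 68042.
At 30 labels/s: frame 68042 → 00:37:48:02.

00:37:48:02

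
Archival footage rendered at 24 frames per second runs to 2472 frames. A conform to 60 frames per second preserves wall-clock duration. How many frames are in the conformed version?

Target frames = source frames × (target rate / source rate) = 2472 × (60)/(24) = 2472 × 5/2 = 6180.

6180 frames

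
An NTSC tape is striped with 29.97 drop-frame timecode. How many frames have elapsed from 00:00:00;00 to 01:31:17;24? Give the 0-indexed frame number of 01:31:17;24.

As if non-drop at 30 labels/s: (1 × 3600 + 31 × 60 + 17) × 30 + 24 = 164334.
Minute boundaries passed: 91; those not divisible by 10: 91 − 9 = 82; dropped labels = 2 × 82 = 164.
Actual frame index = 164334 − 164 = 164170.

164170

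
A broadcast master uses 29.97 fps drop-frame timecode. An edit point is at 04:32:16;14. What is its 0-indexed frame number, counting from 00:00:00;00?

489604

Complete 10-minute blocks: 27, each 17982 frames → 485514.
Remaining 2 whole minutes in the current block: 1800 + 1 × 1798 = 3598 frames.
Within the current minute: 16 × 30 + 14 − 2 = 492 (labels ;00/;01 skipped at this minute). Total = 485514 + 3598 + 492 = 489604.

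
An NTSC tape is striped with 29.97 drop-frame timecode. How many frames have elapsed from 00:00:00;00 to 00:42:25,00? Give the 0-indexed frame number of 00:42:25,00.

As if non-drop at 30 labels/s: (0 × 3600 + 42 × 60 + 25) × 30 + 0 = 76350.
Minute boundaries passed: 42; those not divisible by 10: 42 − 4 = 38; dropped labels = 2 × 38 = 76.
Actual frame index = 76350 − 76 = 76274.

76274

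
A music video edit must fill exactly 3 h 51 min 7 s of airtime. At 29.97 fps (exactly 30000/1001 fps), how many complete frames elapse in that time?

415594 frames

3 h 51 min 7 s = 13867 s.
Frames = 13867 × 30000/1001 = 59430000/143 ≈ 415594.4056.
Complete frames: 415594.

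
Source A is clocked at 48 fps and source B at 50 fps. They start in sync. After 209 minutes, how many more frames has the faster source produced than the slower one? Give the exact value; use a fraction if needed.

25080 frames

209 min = 12540 s.
A emits 48 × 12540 = 601920 frames; B emits 50 × 12540 = 627000.
Difference = 25080 frames; B is ahead of A.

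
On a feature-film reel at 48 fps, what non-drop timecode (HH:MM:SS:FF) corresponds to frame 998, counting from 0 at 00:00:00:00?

00:00:20:38

998 ÷ 48 = 20 full seconds, remainder 38 frames.
20 s = 0 h 0 min 20 s.
Timecode: 00:00:20:38.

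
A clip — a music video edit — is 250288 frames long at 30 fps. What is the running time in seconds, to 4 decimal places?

8342.9333 seconds

Running time = 250288 × 1/30 = 125144/15 s ≈ 8342.9333 s.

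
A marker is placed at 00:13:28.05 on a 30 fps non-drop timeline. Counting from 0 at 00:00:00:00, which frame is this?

frame 24245

Total seconds to the label: (0 × 3600 + 13 × 60 + 28) = 808.
Frame index = 808 × 30 + 5 = 24245.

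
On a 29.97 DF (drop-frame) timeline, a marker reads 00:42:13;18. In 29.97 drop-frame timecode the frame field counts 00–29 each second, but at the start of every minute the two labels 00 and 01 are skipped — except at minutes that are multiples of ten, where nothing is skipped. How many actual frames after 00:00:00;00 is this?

75932

As if non-drop at 30 labels/s: (0 × 3600 + 42 × 60 + 13) × 30 + 18 = 76008.
Minute boundaries passed: 42; those not divisible by 10: 42 − 4 = 38; dropped labels = 2 × 38 = 76.
Actual frame index = 76008 − 76 = 75932.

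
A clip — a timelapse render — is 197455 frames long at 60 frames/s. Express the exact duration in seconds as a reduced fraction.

Running time = 197455 ÷ (60) = 197455 × 1/60 = 39491/12 s.

39491/12 seconds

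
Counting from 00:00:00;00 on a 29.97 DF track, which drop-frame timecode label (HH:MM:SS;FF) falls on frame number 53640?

Each 10-minute DF block holds 10 × 60 × 30 − 9 × 2 = 17982 frames. 53640 ÷ 17982 → 2 full blocks, remainder 17676.
Within the partial block the first minute is 1800 frames and each further minute 1798, so 9 further minute boundaries passed. Total skipped labels = 18 × 2 + 2 × 9 = 54.
Non-drop label index = 53640 + 54 = 53694; at 30 labels/s that is 00:29:49:24, i.e. DF 00:29:49;24.

00:29:49;24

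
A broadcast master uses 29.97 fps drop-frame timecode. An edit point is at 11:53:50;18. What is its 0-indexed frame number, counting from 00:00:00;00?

Complete 10-minute blocks: 71, each 17982 frames → 1276722.
Remaining 3 whole minutes in the current block: 1800 + 2 × 1798 = 5396 frames.
Within the current minute: 50 × 30 + 18 − 2 = 1516 (labels ;00/;01 skipped at this minute). Total = 1276722 + 5396 + 1516 = 1283634.

1283634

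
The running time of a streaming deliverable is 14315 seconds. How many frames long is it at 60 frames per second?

858900 frames

Frames = 14315 × 60 = 858900.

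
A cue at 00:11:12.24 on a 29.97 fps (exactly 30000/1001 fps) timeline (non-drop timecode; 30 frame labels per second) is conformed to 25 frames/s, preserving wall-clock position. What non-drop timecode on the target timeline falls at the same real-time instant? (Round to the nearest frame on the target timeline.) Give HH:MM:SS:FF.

00:11:13:12

Source frame index: (0×3600 + 11×60 + 12) × 30 + 24 = 20184.
Real time: 20184 / (30000/1001) = 841841/1250 s.
Target frame: (841841/1250) × (25) = 841841/50 ≈ 16836.820 → 16837.
At 25 labels/s: frame 16837 → 00:11:13:12.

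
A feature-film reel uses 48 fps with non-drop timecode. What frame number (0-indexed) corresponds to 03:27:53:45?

frame 598749

Total seconds to the label: (3 × 3600 + 27 × 60 + 53) = 12473.
Frame index = 12473 × 48 + 45 = 598749.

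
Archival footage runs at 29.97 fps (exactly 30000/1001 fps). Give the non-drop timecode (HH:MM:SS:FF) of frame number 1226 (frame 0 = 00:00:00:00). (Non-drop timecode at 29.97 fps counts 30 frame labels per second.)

1226 ÷ 30 = 40 full seconds, remainder 26 frames.
40 s = 0 h 0 min 40 s.
Timecode: 00:00:40:26.

00:00:40:26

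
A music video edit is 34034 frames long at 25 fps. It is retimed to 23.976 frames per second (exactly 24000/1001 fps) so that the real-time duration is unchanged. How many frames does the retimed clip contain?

32640 frames

Target frames = source frames × (target rate / source rate) = 34034 × (24000/1001)/(25) = 34034 × 960/1001 = 32640.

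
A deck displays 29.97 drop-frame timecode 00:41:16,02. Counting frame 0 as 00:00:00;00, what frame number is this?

74208

As if non-drop at 30 labels/s: (0 × 3600 + 41 × 60 + 16) × 30 + 2 = 74282.
Minute boundaries passed: 41; those not divisible by 10: 41 − 4 = 37; dropped labels = 2 × 37 = 74.
Actual frame index = 74282 − 74 = 74208.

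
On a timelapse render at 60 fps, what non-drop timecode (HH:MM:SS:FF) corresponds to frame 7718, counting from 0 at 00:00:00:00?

7718 ÷ 60 = 128 full seconds, remainder 38 frames.
128 s = 0 h 2 min 8 s.
Timecode: 00:02:08:38.

00:02:08:38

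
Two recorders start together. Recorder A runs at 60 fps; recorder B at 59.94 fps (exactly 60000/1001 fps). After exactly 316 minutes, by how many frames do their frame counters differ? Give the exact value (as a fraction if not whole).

316 min = 18960 s.
A emits 60 × 18960 = 1137600 frames; B emits 60000/1001 × 18960 = 1137600000/1001.
Difference = 1137600/1001 frames (≈ 1136.4635); B is behind A.

1137600/1001 frames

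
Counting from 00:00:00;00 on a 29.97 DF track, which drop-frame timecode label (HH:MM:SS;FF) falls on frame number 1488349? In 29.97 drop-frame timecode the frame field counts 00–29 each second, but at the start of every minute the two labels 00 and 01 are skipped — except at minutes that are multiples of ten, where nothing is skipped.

13:47:41;09

Ten DF minutes hold 17982 frames, so frame 1488349 lies in block 82 (frames 1474524–1492505) with 13825 frames into that block.
The block's first minute is 1800 frames and the rest 1798 each; 13825 frames reaches minute 7, so 82 × 18 + 7 × 2 = 1490 labels have been skipped so far.
Adding those back, label number 1488349 + 1490 = 1489839 at 30 labels/s is 49661 s + 9 f = 13 h 47 min 41 s frame 9, i.e. 13:47:41;09.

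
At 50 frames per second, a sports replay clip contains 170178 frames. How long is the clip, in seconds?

Running time = 170178 / (50) = 3403.56 s.

3403.56 seconds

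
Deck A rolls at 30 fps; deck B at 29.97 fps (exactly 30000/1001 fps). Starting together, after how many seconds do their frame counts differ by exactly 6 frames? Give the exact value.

The gap grows by |30000/1001 − 30| = 30/1001 frames per second.
Time for a 6-frame gap: 6 ÷ (30/1001) = 200.2 s.

200.2 seconds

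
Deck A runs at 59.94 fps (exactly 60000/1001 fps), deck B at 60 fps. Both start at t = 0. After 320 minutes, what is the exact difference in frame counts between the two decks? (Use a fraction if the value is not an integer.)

1152000/1001 frames

320 min = 19200 s.
A emits 60000/1001 × 19200 = 1152000000/1001 frames; B emits 60 × 19200 = 1152000.
Difference = 1152000/1001 frames (≈ 1150.8492); B is ahead of A.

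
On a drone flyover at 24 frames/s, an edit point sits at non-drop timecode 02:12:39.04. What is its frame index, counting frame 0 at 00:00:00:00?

Total seconds to the label: (2 × 3600 + 12 × 60 + 39) = 7959.
Frame index = 7959 × 24 + 4 = 191020.

191020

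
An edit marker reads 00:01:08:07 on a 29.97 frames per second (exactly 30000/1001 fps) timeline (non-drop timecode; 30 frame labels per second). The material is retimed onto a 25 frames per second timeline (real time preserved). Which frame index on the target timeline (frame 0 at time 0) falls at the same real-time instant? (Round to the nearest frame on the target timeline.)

Source frame index: (0×3600 + 1×60 + 8) × 30 + 7 = 2047.
Real time: 2047 / (30000/1001) = 2049047/30000 s.
Target frame: (2049047/30000) × (25) = 2049047/1200 ≈ 1707.539 → 1708.

frame 1708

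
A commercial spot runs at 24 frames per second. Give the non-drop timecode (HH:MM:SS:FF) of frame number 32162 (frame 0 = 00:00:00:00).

00:22:20:02

32162 ÷ 24 = 1340 full seconds, remainder 2 frames.
1340 s = 0 h 22 min 20 s.
Timecode: 00:22:20:02.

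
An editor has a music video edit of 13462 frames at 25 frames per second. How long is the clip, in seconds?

Running time = 13462 / (25) = 538.48 s.

538.48 seconds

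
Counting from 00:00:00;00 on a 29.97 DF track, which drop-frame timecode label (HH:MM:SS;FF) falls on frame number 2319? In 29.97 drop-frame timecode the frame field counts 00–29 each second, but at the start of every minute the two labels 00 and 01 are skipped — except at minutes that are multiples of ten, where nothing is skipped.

00:01:17;11

Ten DF minutes hold 17982 frames, so frame 2319 lies in block 0 (frames 0–17981) with 2319 frames into that block.
The block's first minute is 1800 frames and the rest 1798 each; 2319 frames reaches minute 1, so 0 × 18 + 1 × 2 = 2 labels have been skipped so far.
Adding those back, label number 2319 + 2 = 2321 at 30 labels/s is 77 s + 11 f = 0 h 1 min 17 s frame 11, i.e. 00:01:17;11.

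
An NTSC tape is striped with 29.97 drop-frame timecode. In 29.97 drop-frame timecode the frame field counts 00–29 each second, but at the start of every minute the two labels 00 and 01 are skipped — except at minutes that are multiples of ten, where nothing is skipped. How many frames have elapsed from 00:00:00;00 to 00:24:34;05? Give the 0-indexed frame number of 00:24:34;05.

Complete 10-minute blocks: 2, each 17982 frames → 35964.
Remaining 4 whole minutes in the current block: 1800 + 3 × 1798 = 7194 frames.
Within the current minute: 34 × 30 + 5 − 2 = 1023 (labels ;00/;01 skipped at this minute). Total = 35964 + 7194 + 1023 = 44181.

44181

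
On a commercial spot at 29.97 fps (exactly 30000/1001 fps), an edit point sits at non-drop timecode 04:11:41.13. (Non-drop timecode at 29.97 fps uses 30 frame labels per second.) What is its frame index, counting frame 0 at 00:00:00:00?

453043

Total seconds to the label: (4 × 3600 + 11 × 60 + 41) = 15101.
Frame index = 15101 × 30 + 13 = 453043.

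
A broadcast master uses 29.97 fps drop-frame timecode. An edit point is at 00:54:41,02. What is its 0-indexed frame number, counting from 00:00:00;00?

Complete 10-minute blocks: 5, each 17982 frames → 89910.
Remaining 4 whole minutes in the current block: 1800 + 3 × 1798 = 7194 frames.
Within the current minute: 41 × 30 + 2 − 2 = 1230 (labels ;00/;01 skipped at this minute). Total = 89910 + 7194 + 1230 = 98334.

98334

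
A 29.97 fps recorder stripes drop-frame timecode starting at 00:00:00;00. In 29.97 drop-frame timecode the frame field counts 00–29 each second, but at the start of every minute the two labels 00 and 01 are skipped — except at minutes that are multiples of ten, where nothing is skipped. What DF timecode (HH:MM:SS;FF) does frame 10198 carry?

Ten DF minutes hold 17982 frames, so frame 10198 lies in block 0 (frames 0–17981) with 10198 frames into that block.
The block's first minute is 1800 frames and the rest 1798 each; 10198 frames reaches minute 5, so 0 × 18 + 5 × 2 = 10 labels have been skipped so far.
Adding those back, label number 10198 + 10 = 10208 at 30 labels/s is 340 s + 8 f = 0 h 5 min 40 s frame 8, i.e. 00:05:40;08.

00:05:40;08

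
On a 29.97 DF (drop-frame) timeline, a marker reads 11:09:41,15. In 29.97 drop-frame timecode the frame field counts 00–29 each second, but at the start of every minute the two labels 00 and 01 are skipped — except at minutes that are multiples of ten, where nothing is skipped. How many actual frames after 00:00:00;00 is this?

1204239

Complete 10-minute blocks: 66, each 17982 frames → 1186812.
Remaining 9 whole minutes in the current block: 1800 + 8 × 1798 = 16184 frames.
Within the current minute: 41 × 30 + 15 − 2 = 1243 (labels ;00/;01 skipped at this minute). Total = 1186812 + 16184 + 1243 = 1204239.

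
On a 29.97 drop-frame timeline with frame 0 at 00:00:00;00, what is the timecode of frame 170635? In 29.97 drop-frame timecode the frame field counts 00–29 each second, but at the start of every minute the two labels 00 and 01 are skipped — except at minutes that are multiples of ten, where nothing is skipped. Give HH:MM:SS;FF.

01:34:53;15

Ten DF minutes hold 17982 frames, so frame 170635 lies in block 9 (frames 161838–179819) with 8797 frames into that block.
The block's first minute is 1800 frames and the rest 1798 each; 8797 frames reaches minute 4, so 9 × 18 + 4 × 2 = 170 labels have been skipped so far.
Adding those back, label number 170635 + 170 = 170805 at 30 labels/s is 5693 s + 15 f = 1 h 34 min 53 s frame 15, i.e. 01:34:53;15.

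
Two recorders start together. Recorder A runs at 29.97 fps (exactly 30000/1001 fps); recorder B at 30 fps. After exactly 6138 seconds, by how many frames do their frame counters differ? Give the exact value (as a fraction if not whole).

A emits 30000/1001 × 6138 = 16740000/91 frames; B emits 30 × 6138 = 184140.
Difference = 16740/91 frames (≈ 183.9560); B is ahead of A.

16740/91 frames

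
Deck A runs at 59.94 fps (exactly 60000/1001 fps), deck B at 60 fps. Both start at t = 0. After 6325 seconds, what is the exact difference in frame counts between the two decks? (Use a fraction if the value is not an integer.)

34500/91 frames

A emits 60000/1001 × 6325 = 34500000/91 frames; B emits 60 × 6325 = 379500.
Difference = 34500/91 frames (≈ 379.1209); B is ahead of A.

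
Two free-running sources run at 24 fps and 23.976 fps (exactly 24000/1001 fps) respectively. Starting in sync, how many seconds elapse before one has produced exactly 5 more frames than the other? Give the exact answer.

The gap grows by |24000/1001 − 24| = 24/1001 frames per second.
Time for a 5-frame gap: 5 ÷ (24/1001) = 5005/24 s.

5005/24 seconds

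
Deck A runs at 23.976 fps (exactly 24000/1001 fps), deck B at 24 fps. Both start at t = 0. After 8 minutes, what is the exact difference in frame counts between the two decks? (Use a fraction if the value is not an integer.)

8 min = 480 s.
A emits 24000/1001 × 480 = 11520000/1001 frames; B emits 24 × 480 = 11520.
Difference = 11520/1001 frames (≈ 11.5085); B is ahead of A.

11520/1001 frames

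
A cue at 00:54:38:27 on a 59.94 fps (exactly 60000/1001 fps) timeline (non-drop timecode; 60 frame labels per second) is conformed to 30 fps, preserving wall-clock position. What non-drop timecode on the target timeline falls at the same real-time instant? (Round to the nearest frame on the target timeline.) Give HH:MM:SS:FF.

00:54:41:22

Source frame index: (0×3600 + 54×60 + 38) × 60 + 27 = 196707.
Real time: 196707 / (60000/1001) = 65634569/20000 s.
Target frame: (65634569/20000) × (30) = 196903707/2000 ≈ 98451.853 → 98452.
At 30 labels/s: frame 98452 → 00:54:41:22.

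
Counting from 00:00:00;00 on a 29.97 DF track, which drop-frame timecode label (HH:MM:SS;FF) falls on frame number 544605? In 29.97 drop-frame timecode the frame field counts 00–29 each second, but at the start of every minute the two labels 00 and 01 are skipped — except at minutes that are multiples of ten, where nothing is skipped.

Ten DF minutes hold 17982 frames, so frame 544605 lies in block 30 (frames 539460–557441) with 5145 frames into that block.
The block's first minute is 1800 frames and the rest 1798 each; 5145 frames reaches minute 2, so 30 × 18 + 2 × 2 = 544 labels have been skipped so far.
Adding those back, label number 544605 + 544 = 545149 at 30 labels/s is 18171 s + 19 f = 5 h 2 min 51 s frame 19, i.e. 05:02:51;19.

05:02:51;19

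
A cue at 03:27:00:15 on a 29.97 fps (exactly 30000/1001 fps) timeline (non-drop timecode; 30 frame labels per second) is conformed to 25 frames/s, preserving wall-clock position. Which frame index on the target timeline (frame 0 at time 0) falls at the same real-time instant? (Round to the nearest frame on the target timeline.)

Source frame index: (3×3600 + 27×60 + 0) × 30 + 15 = 372615.
Real time: 372615 / (30000/1001) = 24865841/2000 s.
Target frame: (24865841/2000) × (25) = 24865841/80 ≈ 310823.013 → 310823.

frame 310823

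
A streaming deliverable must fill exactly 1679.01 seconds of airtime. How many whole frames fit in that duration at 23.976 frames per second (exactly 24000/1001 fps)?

40255 frames

Frames = 1679.01 × 24000/1001 = 40296240/1001 ≈ 40255.9840.
Complete frames: 40255.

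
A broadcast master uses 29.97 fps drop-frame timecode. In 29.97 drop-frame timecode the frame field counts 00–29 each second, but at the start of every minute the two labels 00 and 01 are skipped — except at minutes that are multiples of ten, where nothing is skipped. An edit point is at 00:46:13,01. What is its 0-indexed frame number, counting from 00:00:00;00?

As if non-drop at 30 labels/s: (0 × 3600 + 46 × 60 + 13) × 30 + 1 = 83191.
Minute boundaries passed: 46; those not divisible by 10: 46 − 4 = 42; dropped labels = 2 × 42 = 84.
Actual frame index = 83191 − 84 = 83107.

83107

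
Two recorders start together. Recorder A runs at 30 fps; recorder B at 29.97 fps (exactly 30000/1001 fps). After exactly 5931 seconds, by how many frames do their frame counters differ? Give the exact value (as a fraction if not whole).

177930/1001 frames

A emits 30 × 5931 = 177930 frames; B emits 30000/1001 × 5931 = 177930000/1001.
Difference = 177930/1001 frames (≈ 177.7522); B is behind A.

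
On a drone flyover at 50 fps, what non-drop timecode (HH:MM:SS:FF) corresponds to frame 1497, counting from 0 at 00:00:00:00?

00:00:29:47

1497 ÷ 50 = 29 full seconds, remainder 47 frames.
29 s = 0 h 0 min 29 s.
Timecode: 00:00:29:47.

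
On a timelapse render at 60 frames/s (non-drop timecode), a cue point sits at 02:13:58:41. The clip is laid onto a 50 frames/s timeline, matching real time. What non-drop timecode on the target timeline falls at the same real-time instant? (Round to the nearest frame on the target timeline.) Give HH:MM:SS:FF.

02:13:58:34

Source frame index: (2×3600 + 13×60 + 58) × 60 + 41 = 482321.
Real time: 482321 / (60) = 482321/60 s.
Target frame: (482321/60) × (50) = 2411605/6 ≈ 401934.167 → 401934.
At 50 labels/s: frame 401934 → 02:13:58:34.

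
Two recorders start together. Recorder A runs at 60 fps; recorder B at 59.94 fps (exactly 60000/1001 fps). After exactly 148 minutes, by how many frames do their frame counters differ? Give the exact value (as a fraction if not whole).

148 min = 8880 s.
A emits 60 × 8880 = 532800 frames; B emits 60000/1001 × 8880 = 532800000/1001.
Difference = 532800/1001 frames (≈ 532.2677); B is behind A.

532800/1001 frames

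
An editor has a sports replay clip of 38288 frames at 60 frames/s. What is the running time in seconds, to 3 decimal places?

638.133 seconds

Running time = 38288 × 1/60 = 9572/15 s ≈ 638.133 s.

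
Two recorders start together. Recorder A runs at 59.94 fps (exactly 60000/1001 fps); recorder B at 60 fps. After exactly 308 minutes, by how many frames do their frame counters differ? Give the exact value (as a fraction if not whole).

308 min = 18480 s.
A emits 60000/1001 × 18480 = 14400000/13 frames; B emits 60 × 18480 = 1108800.
Difference = 14400/13 frames (≈ 1107.6923); B is ahead of A.

14400/13 frames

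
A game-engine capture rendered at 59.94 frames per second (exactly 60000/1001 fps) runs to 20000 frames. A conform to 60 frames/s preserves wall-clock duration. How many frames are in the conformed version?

20020 frames

Target frames = source frames × (target rate / source rate) = 20000 × (60)/(60000/1001) = 20000 × 1001/1000 = 20020.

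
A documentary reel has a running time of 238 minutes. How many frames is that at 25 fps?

357000 frames

238 min = 14280 s.
Frames = 14280 × 25 = 357000.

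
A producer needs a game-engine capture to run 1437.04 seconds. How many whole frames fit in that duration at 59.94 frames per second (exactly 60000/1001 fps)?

86136 frames

Frames = 1437.04 × 60000/1001 = 7838400/91 ≈ 86136.2637.
Complete frames: 86136.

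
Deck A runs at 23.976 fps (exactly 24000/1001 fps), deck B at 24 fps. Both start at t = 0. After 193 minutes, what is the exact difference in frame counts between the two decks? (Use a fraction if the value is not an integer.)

277920/1001 frames

193 min = 11580 s.
A emits 24000/1001 × 11580 = 277920000/1001 frames; B emits 24 × 11580 = 277920.
Difference = 277920/1001 frames (≈ 277.6424); B is ahead of A.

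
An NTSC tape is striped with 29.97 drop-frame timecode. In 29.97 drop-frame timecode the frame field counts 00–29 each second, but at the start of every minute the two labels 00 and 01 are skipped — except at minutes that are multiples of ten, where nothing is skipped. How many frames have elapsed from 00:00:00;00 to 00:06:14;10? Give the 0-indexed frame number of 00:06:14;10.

11218

As if non-drop at 30 labels/s: (0 × 3600 + 6 × 60 + 14) × 30 + 10 = 11230.
Minute boundaries passed: 6; those not divisible by 10: 6 − 0 = 6; dropped labels = 2 × 6 = 12.
Actual frame index = 11230 − 12 = 11218.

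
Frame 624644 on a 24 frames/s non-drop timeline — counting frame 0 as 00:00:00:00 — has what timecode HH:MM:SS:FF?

07:13:46:20

624644 ÷ 24 = 26026 full seconds, remainder 20 frames.
26026 s = 7 h 13 min 46 s.
Timecode: 07:13:46:20.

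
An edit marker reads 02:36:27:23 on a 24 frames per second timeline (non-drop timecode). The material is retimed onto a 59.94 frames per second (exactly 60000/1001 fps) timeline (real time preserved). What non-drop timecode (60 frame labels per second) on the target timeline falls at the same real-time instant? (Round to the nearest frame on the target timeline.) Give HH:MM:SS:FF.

Source frame index: (2×3600 + 36×60 + 27) × 24 + 23 = 225311.
Real time: 225311 / (24) = 225311/24 s.
Target frame: (225311/24) × (60000/1001) = 563277500/1001 ≈ 562714.785 → 562715.
At 60 labels/s: frame 562715 → 02:36:18:35.

02:36:18:35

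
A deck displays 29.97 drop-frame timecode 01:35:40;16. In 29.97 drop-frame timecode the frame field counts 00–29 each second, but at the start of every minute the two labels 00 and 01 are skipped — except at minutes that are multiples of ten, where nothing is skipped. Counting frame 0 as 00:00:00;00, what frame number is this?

172044

As if non-drop at 30 labels/s: (1 × 3600 + 35 × 60 + 40) × 30 + 16 = 172216.
Minute boundaries passed: 95; those not divisible by 10: 95 − 9 = 86; dropped labels = 2 × 86 = 172.
Actual frame index = 172216 − 172 = 172044.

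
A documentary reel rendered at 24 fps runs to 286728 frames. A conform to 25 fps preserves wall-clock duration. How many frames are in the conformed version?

298675 frames

Target frames = source frames × (target rate / source rate) = 286728 × (25)/(24) = 286728 × 25/24 = 298675.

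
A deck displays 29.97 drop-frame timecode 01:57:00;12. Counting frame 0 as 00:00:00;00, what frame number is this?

Complete 10-minute blocks: 11, each 17982 frames → 197802.
Remaining 7 whole minutes in the current block: 1800 + 6 × 1798 = 12588 frames.
Within the current minute: 0 × 30 + 12 − 2 = 10 (labels ;00/;01 skipped at this minute). Total = 197802 + 12588 + 10 = 210400.

210400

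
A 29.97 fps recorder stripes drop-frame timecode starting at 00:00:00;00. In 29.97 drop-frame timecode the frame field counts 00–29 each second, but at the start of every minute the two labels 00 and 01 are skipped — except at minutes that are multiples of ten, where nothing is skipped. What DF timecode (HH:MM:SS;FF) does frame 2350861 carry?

21:47:20;15

Each 10-minute DF block holds 10 × 60 × 30 − 9 × 2 = 17982 frames. 2350861 ÷ 17982 → 130 full blocks, remainder 13201.
Within the partial block the first minute is 1800 frames and each further minute 1798, so 7 further minute boundaries passed. Total skipped labels = 18 × 130 + 2 × 7 = 2354.
Non-drop label index = 2350861 + 2354 = 2353215; at 30 labels/s that is 21:47:20:15, i.e. DF 21:47:20;15.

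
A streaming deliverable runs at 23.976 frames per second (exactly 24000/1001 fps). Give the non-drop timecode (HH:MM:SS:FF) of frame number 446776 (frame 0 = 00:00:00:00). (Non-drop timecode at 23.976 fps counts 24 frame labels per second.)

05:10:15:16

446776 ÷ 24 = 18615 full seconds, remainder 16 frames.
18615 s = 5 h 10 min 15 s.
Timecode: 05:10:15:16.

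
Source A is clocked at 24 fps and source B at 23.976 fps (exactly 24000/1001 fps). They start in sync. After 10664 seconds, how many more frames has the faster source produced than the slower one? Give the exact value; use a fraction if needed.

255936/1001 frames

A emits 24 × 10664 = 255936 frames; B emits 24000/1001 × 10664 = 255936000/1001.
Difference = 255936/1001 frames (≈ 255.6803); B is behind A.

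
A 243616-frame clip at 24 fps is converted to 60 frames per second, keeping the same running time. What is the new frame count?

609040 frames

Target frames = source frames × (target rate / source rate) = 243616 × (60)/(24) = 243616 × 5/2 = 609040.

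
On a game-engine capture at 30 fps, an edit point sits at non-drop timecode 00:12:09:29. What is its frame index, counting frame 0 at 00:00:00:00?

Total seconds to the label: (0 × 3600 + 12 × 60 + 9) = 729.
Frame index = 729 × 30 + 29 = 21899.

frame 21899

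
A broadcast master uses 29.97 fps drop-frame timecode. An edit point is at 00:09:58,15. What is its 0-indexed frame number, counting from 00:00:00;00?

Complete 10-minute blocks: 0, each 17982 frames → 0.
Remaining 9 whole minutes in the current block: 1800 + 8 × 1798 = 16184 frames.
Within the current minute: 58 × 30 + 15 − 2 = 1753 (labels ;00/;01 skipped at this minute). Total = 0 + 16184 + 1753 = 17937.

17937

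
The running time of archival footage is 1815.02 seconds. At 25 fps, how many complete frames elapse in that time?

45375 frames

Frames = 1815.02 × 25 = 90751/2 ≈ 45375.5000.
Complete frames: 45375.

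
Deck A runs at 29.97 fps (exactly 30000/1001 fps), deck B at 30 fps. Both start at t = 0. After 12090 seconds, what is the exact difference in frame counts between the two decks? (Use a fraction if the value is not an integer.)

A emits 30000/1001 × 12090 = 27900000/77 frames; B emits 30 × 12090 = 362700.
Difference = 27900/77 frames (≈ 362.3377); B is ahead of A.

27900/77 frames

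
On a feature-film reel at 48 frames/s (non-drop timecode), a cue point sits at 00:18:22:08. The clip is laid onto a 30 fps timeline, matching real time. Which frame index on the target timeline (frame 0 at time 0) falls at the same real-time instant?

Source frame index: (0×3600 + 18×60 + 22) × 48 + 8 = 52904.
Real time: 52904 / (48) = 6613/6 s.
Target frame: (6613/6) × (30) = 33065.

frame 33065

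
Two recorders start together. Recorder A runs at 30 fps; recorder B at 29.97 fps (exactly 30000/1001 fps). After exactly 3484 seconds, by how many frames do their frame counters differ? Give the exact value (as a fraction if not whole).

8040/77 frames

A emits 30 × 3484 = 104520 frames; B emits 30000/1001 × 3484 = 8040000/77.
Difference = 8040/77 frames (≈ 104.4156); B is behind A.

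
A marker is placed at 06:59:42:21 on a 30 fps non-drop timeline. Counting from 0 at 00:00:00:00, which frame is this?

Total seconds to the label: (6 × 3600 + 59 × 60 + 42) = 25182.
Frame index = 25182 × 30 + 21 = 755481.

755481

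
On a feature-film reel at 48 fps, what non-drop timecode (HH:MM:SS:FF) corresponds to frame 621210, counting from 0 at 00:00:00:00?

03:35:41:42

621210 ÷ 48 = 12941 full seconds, remainder 42 frames.
12941 s = 3 h 35 min 41 s.
Timecode: 03:35:41:42.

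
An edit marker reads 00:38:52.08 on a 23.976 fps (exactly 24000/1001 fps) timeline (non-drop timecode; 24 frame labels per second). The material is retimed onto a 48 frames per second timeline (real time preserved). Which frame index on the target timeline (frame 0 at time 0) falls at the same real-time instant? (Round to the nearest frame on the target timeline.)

Source frame index: (0×3600 + 38×60 + 52) × 24 + 8 = 55976.
Real time: 55976 / (24000/1001) = 7003997/3000 s.
Target frame: (7003997/3000) × (48) = 14007994/125 ≈ 112063.952 → 112064.

frame 112064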